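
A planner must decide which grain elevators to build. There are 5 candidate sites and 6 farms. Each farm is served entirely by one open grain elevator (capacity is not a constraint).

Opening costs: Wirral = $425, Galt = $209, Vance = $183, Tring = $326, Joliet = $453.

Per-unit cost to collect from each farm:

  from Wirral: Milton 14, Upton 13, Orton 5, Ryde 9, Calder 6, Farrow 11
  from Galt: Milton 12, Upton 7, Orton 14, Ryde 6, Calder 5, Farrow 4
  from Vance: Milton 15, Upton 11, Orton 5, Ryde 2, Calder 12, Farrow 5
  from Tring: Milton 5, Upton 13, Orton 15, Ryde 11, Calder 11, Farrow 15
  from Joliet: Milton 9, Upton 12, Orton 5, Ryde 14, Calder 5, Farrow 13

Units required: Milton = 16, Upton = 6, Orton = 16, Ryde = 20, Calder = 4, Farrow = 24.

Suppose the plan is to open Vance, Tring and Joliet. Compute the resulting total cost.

Each farm is assigned to its cheapest site among the open ones.
{Vance, Tring, Joliet}: Milton→Tring 5·16=80, Upton→Vance 11·6=66, Orton→Vance 5·16=80, Ryde→Vance 2·20=40, Calder→Joliet 5·4=20, Farrow→Vance 5·24=120. Service 406; fixed 962; total 1368.

Total cost: 1368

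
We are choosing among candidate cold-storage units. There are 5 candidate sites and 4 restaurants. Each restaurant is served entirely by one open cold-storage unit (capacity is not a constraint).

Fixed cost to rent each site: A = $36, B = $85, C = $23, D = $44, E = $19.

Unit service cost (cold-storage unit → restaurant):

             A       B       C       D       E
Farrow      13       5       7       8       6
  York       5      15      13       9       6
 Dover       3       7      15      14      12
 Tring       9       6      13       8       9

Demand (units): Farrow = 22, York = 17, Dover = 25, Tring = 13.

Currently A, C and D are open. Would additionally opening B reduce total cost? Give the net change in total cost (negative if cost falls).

Current service cost with {A, C, D}: 418.
Adding B: each restaurant re-picks its cheapest; new service cost 348, saving 70.
Extra fixed cost: 85. Net change = 85 − 70 = 15.
(Totals: 521 → 536.)

No — net change +15 (cost rises by 15).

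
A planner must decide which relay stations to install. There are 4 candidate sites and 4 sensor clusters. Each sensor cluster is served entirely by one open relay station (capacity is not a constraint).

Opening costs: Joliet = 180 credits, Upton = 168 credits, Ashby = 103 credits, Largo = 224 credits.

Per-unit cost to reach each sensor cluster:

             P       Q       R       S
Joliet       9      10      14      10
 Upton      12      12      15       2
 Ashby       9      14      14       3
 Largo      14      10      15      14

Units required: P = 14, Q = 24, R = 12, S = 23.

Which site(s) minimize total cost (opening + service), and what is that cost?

For any fixed open set, each sensor cluster goes to its cheapest open site; total = fixed + service.
{Ashby}: P→Ashby 9·14=126, Q→Ashby 14·24=336, R→Ashby 14·12=168, S→Ashby 3·23=69. Service 699; fixed 103; total 802.
{Upton}: service 682 + fixed 168 = 850
{Joliet, Ashby}: service 603 + fixed 283 = 886
{Joliet, Upton, Ashby, Largo}: P→Joliet 9·14=126, Q→Joliet 10·24=240, R→Joliet 14·12=168, S→Upton 2·23=46. Service 580; fixed 675; total 1255.
No other subset beats 802.

Open Ashby only; minimum total cost 802.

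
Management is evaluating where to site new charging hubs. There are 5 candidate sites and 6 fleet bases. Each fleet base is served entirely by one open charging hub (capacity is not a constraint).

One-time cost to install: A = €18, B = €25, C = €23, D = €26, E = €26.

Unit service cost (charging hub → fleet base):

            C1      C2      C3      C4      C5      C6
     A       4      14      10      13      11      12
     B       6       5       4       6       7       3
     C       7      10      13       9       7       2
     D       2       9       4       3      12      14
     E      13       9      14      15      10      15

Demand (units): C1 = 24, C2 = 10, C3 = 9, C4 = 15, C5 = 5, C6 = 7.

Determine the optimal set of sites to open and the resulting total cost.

Open B and D; minimum total cost 286.

For any fixed open set, each fleet base goes to its cheapest open site; total = fixed + service.
{B, D}: C1→D 2·24=48, C2→B 5·10=50, C3→B 4·9=36, C4→D 3·15=45, C5→B 7·5=35, C6→B 3·7=21. Service 235; fixed 51; total 286.
{B, C, D}: C1→D 2·24=48, C2→B 5·10=50, C3→B 4·9=36, C4→D 3·15=45, C5→B 7·5=35, C6→C 2·7=14. Service 228; fixed 74; total 302.
{A, B, D}: service 235 + fixed 69 = 304
{A, B, C, D, E}: service 228 + fixed 118 = 346
No other subset beats 286.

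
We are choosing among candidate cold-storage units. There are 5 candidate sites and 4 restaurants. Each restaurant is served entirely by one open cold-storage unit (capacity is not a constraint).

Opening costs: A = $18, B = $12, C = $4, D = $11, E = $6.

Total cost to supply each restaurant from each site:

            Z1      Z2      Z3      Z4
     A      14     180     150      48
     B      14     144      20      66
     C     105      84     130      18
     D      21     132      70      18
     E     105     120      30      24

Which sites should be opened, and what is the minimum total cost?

Open B and C; minimum total cost 152.

For any fixed open set, each restaurant goes to its cheapest open site; total = fixed + service.
{B, C}: Z1→B 14, Z2→C 84, Z3→B 20, Z4→C 18. Service 136; fixed 16; total 152.
{B, C, E}: service 136 + fixed 22 = 158
{B, C, D}: service 136 + fixed 27 = 163
{A, B, C, D, E}: Z1→A 14, Z2→C 84, Z3→B 20, Z4→C 18. Service 136; fixed 51; total 187.
No other subset beats 152.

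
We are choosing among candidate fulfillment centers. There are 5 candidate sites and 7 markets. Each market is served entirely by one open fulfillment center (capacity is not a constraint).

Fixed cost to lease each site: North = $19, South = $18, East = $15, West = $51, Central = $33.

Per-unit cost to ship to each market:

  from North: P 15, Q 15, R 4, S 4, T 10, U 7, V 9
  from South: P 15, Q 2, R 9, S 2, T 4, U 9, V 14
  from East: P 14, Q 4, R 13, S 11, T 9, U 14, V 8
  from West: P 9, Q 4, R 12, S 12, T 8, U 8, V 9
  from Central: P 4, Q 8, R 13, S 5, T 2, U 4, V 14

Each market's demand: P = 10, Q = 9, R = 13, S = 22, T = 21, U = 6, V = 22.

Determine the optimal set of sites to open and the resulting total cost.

For any fixed open set, each market goes to its cheapest open site; total = fixed + service.
{North, South, East, Central}: P→Central 4·10=40, Q→South 2·9=18, R→North 4·13=52, S→South 2·22=44, T→Central 2·21=42, U→Central 4·6=24, V→East 8·22=176. Service 396; fixed 85; total 481.
{North, South, Central}: service 418 + fixed 70 = 488
{North, East, Central}: P→Central 4·10=40, Q→East 4·9=36, R→North 4·13=52, S→North 4·22=88, T→Central 2·21=42, U→Central 4·6=24, V→East 8·22=176. Service 458; fixed 67; total 525.
{North, South, East, West, Central}: service 396 + fixed 136 = 532
No other subset beats 481.

Open North, South, East and Central; minimum total cost 481.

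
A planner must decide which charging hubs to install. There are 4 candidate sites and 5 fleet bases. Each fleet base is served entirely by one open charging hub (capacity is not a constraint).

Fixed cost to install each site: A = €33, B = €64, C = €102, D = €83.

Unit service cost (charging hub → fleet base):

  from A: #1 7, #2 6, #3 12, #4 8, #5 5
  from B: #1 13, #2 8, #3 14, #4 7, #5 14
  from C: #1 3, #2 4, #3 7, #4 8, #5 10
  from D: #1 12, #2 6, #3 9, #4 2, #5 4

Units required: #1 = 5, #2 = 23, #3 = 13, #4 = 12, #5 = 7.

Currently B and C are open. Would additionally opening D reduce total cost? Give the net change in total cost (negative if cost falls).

Yes — net change −19 (cost falls by 19).

Current service cost with {B, C}: 352.
Adding D: each fleet base re-picks its cheapest; new service cost 250, saving 102.
Extra fixed cost: 83. Net change = 83 − 102 = -19.
(Totals: 518 → 499.)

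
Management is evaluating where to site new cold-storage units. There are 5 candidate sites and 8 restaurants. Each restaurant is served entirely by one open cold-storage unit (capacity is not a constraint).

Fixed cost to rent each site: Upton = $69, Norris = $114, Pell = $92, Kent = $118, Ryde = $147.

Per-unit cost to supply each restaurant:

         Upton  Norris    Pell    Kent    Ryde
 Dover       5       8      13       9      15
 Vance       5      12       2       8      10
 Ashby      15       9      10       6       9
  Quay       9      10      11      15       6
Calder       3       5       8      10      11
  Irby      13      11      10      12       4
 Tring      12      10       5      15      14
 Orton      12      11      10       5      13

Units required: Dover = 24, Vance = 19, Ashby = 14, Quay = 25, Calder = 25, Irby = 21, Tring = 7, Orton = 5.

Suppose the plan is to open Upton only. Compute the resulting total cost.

Each restaurant is assigned to its cheapest site among the open ones.
{Upton}: Dover→Upton 5·24=120, Vance→Upton 5·19=95, Ashby→Upton 15·14=210, Quay→Upton 9·25=225, Calder→Upton 3·25=75, Irby→Upton 13·21=273, Tring→Upton 12·7=84, Orton→Upton 12·5=60. Service 1142; fixed 69; total 1211.

Total cost: 1211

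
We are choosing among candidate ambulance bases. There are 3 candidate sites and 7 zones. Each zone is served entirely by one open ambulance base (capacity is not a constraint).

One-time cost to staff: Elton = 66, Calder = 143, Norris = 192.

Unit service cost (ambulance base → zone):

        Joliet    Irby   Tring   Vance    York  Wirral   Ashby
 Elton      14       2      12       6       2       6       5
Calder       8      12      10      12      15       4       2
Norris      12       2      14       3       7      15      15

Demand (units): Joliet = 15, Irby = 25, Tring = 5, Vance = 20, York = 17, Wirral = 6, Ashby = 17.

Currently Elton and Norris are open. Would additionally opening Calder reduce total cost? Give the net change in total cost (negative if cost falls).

Current service cost with {Elton, Norris}: 505.
Adding Calder: each zone re-picks its cheapest; new service cost 372, saving 133.
Extra fixed cost: 143. Net change = 143 − 133 = 10.
(Totals: 763 → 773.)

No — net change +10 (cost rises by 10).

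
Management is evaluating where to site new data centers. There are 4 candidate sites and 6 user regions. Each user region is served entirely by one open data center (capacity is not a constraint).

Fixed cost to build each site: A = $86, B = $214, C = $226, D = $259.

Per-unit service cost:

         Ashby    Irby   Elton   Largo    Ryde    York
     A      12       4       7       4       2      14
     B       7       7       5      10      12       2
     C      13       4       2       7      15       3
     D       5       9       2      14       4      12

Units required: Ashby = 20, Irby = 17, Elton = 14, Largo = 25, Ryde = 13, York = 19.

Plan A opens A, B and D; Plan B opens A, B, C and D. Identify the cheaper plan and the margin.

Plan A: {A, B, D}: Ashby→D 5·20=100, Irby→A 4·17=68, Elton→D 2·14=28, Largo→A 4·25=100, Ryde→A 2·13=26, York→B 2·19=38. Service 360; fixed 559; total 919.
Plan B: {A, B, C, D}: Ashby→D 5·20=100, Irby→A 4·17=68, Elton→C 2·14=28, Largo→A 4·25=100, Ryde→A 2·13=26, York→B 2·19=38. Service 360; fixed 785; total 1145.
Difference: |919 − 1145| = 226.

Plan A is cheaper by 226.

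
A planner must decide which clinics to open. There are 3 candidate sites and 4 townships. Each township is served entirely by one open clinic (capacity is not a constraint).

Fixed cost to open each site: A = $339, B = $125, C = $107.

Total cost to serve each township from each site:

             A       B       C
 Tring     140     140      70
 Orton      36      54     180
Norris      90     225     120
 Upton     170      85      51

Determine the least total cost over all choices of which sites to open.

For any fixed open set, each township goes to its cheapest open site; total = fixed + service.
{B, C}: Tring→C 70, Orton→B 54, Norris→C 120, Upton→C 51. Service 295; fixed 232; total 527.
{C}: service 421 + fixed 107 = 528
{B}: service 504 + fixed 125 = 629
{A, B, C}: service 247 + fixed 571 = 818
No other subset beats 527.

Minimum total cost: 527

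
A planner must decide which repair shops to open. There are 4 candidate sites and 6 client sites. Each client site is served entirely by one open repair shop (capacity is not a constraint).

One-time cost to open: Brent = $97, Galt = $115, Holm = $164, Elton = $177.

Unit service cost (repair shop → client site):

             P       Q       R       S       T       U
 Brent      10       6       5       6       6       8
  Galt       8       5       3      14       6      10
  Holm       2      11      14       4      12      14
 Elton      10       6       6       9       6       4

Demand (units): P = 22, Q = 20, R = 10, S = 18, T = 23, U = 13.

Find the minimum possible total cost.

Minimum total cost: 789

For any fixed open set, each client site goes to its cheapest open site; total = fixed + service.
{Brent, Holm}: P→Holm 2·22=44, Q→Brent 6·20=120, R→Brent 5·10=50, S→Holm 4·18=72, T→Brent 6·23=138, U→Brent 8·13=104. Service 528; fixed 261; total 789.
{Galt, Holm}: P→Holm 2·22=44, Q→Galt 5·20=100, R→Galt 3·10=30, S→Holm 4·18=72, T→Galt 6·23=138, U→Galt 10·13=130. Service 514; fixed 279; total 793.
{Holm, Elton}: service 486 + fixed 341 = 827
{Brent, Galt, Holm, Elton}: service 436 + fixed 553 = 989
No other subset beats 789.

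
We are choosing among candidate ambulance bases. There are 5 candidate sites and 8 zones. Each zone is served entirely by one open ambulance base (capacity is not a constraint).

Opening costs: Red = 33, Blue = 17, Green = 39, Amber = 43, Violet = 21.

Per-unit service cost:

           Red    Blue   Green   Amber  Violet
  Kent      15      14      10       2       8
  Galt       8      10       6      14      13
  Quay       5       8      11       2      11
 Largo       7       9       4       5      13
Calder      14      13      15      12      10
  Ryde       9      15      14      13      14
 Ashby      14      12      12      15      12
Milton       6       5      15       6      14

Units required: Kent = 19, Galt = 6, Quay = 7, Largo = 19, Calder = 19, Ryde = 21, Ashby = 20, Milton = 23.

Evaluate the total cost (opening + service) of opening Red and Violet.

Total cost: 1179

Each zone is assigned to its cheapest site among the open ones.
{Red, Violet}: Kent→Violet 8·19=152, Galt→Red 8·6=48, Quay→Red 5·7=35, Largo→Red 7·19=133, Calder→Violet 10·19=190, Ryde→Red 9·21=189, Ashby→Violet 12·20=240, Milton→Red 6·23=138. Service 1125; fixed 54; total 1179.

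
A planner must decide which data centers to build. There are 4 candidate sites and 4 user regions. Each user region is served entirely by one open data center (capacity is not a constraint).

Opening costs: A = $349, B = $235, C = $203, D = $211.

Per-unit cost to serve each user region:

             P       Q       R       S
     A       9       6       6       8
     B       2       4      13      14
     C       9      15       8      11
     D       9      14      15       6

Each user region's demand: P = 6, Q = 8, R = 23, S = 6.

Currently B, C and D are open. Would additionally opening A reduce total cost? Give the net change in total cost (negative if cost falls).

Current service cost with {B, C, D}: 264.
Adding A: each user region re-picks its cheapest; new service cost 218, saving 46.
Extra fixed cost: 349. Net change = 349 − 46 = 303.
(Totals: 913 → 1216.)

No — net change +303 (cost rises by 303).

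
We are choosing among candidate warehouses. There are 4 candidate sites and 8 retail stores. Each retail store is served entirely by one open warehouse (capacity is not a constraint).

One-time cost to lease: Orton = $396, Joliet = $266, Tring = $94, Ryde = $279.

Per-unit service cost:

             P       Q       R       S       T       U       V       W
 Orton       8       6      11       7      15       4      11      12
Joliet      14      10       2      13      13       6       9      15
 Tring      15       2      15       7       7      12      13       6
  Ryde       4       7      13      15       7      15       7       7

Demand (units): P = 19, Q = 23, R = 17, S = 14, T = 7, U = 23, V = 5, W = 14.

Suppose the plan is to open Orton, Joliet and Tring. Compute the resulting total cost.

Total cost: 1356

Each retail store is assigned to its cheapest site among the open ones.
{Orton, Joliet, Tring}: P→Orton 8·19=152, Q→Tring 2·23=46, R→Joliet 2·17=34, S→Orton 7·14=98, T→Tring 7·7=49, U→Orton 4·23=92, V→Joliet 9·5=45, W→Tring 6·14=84. Service 600; fixed 756; total 1356.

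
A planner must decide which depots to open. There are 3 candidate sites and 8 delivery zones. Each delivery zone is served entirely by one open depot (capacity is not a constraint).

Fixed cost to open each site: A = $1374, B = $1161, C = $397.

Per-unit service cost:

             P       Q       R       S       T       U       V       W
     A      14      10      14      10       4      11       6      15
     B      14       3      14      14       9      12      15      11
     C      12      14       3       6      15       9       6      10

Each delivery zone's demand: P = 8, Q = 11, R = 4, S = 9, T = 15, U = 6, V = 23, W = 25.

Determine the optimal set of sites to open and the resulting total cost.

For any fixed open set, each delivery zone goes to its cheapest open site; total = fixed + service.
{C}: P→C 12·8=96, Q→C 14·11=154, R→C 3·4=12, S→C 6·9=54, T→C 15·15=225, U→C 9·6=54, V→C 6·23=138, W→C 10·25=250. Service 983; fixed 397; total 1380.
{B}: P→B 14·8=112, Q→B 3·11=33, R→B 14·4=56, S→B 14·9=126, T→B 9·15=135, U→B 12·6=72, V→B 15·23=345, W→B 11·25=275. Service 1154; fixed 1161; total 2315.
{B, C}: service 772 + fixed 1558 = 2330
{A, B, C}: P→C 12·8=96, Q→B 3·11=33, R→C 3·4=12, S→C 6·9=54, T→A 4·15=60, U→C 9·6=54, V→A 6·23=138, W→C 10·25=250. Service 697; fixed 2932; total 3629.
No other subset beats 1380.

Open C only; minimum total cost 1380.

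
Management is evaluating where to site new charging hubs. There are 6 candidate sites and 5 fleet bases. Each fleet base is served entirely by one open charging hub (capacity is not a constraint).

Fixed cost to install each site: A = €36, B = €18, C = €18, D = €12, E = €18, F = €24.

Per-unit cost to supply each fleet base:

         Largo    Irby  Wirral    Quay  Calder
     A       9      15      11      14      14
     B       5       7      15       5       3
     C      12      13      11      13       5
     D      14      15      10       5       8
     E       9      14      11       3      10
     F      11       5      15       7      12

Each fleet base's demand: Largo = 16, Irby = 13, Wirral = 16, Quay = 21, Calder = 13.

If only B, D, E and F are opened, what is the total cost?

Total cost: 479

Each fleet base is assigned to its cheapest site among the open ones.
{B, D, E, F}: Largo→B 5·16=80, Irby→F 5·13=65, Wirral→D 10·16=160, Quay→E 3·21=63, Calder→B 3·13=39. Service 407; fixed 72; total 479.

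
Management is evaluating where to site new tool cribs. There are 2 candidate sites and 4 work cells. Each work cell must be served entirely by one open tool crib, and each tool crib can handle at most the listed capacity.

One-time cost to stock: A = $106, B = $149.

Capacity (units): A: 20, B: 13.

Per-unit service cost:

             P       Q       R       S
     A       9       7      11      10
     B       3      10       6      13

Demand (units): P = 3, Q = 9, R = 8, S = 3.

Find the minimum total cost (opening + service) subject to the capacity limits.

Open {A, B}: P→B 3·3=9, Q→A 7·9=63, R→B 6·8=48, S→A 10·3=30.
Loads: A carries 12/20, B carries 11/13. Service 150; fixed 255; total 405.
Next best feasible plan costs 423.

Minimum total cost: 405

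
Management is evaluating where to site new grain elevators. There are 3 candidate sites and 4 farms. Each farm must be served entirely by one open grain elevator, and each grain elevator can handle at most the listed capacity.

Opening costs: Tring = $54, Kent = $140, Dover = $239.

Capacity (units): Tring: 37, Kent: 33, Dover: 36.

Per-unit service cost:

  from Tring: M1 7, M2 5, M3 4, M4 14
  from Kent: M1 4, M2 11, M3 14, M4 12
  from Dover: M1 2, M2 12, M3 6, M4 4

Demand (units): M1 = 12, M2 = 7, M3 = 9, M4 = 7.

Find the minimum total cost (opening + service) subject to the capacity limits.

Minimum total cost: 307

Open {Tring}: M1→Tring 7·12=84, M2→Tring 5·7=35, M3→Tring 4·9=36, M4→Tring 14·7=98.
Loads: Tring carries 35/37. Service 253; fixed 54; total 307.
Next best feasible plan costs 397.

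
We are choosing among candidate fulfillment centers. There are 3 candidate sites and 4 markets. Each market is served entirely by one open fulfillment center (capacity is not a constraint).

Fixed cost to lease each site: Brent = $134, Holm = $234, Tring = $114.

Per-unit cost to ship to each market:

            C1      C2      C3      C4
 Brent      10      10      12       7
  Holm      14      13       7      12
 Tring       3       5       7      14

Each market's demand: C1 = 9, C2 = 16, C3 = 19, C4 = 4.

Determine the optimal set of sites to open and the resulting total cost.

For any fixed open set, each market goes to its cheapest open site; total = fixed + service.
{Tring}: C1→Tring 3·9=27, C2→Tring 5·16=80, C3→Tring 7·19=133, C4→Tring 14·4=56. Service 296; fixed 114; total 410.
{Brent, Tring}: C1→Tring 3·9=27, C2→Tring 5·16=80, C3→Tring 7·19=133, C4→Brent 7·4=28. Service 268; fixed 248; total 516.
{Holm, Tring}: service 288 + fixed 348 = 636
{Brent, Holm, Tring}: service 268 + fixed 482 = 750
(All 7 nonempty subsets were checked; Tring only is lowest.)

Open Tring only; minimum total cost 410.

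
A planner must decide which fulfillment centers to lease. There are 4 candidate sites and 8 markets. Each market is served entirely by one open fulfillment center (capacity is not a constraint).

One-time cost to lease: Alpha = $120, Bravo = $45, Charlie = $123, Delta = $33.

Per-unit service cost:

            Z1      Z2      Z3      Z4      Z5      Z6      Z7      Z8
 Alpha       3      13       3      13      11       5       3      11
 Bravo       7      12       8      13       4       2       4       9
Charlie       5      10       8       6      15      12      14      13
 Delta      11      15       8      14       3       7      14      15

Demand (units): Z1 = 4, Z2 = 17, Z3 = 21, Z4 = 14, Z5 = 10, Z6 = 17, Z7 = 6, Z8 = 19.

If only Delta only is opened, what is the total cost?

Each market is assigned to its cheapest site among the open ones.
{Delta}: Z1→Delta 11·4=44, Z2→Delta 15·17=255, Z3→Delta 8·21=168, Z4→Delta 14·14=196, Z5→Delta 3·10=30, Z6→Delta 7·17=119, Z7→Delta 14·6=84, Z8→Delta 15·19=285. Service 1181; fixed 33; total 1214.

Total cost: 1214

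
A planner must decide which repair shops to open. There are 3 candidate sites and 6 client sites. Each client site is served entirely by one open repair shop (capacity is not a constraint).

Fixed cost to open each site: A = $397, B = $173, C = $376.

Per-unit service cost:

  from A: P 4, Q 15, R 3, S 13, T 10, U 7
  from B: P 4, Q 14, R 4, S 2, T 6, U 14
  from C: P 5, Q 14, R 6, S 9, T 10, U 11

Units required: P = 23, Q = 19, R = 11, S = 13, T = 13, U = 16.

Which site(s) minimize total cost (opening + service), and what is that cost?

For any fixed open set, each client site goes to its cheapest open site; total = fixed + service.
{B}: P→B 4·23=92, Q→B 14·19=266, R→B 4·11=44, S→B 2·13=26, T→B 6·13=78, U→B 14·16=224. Service 730; fixed 173; total 903.
{A, B}: P→A 4·23=92, Q→B 14·19=266, R→A 3·11=33, S→B 2·13=26, T→B 6·13=78, U→A 7·16=112. Service 607; fixed 570; total 1177.
{A}: P→A 4·23=92, Q→A 15·19=285, R→A 3·11=33, S→A 13·13=169, T→A 10·13=130, U→A 7·16=112. Service 821; fixed 397; total 1218.
{A, B, C}: P→A 4·23=92, Q→B 14·19=266, R→A 3·11=33, S→B 2·13=26, T→B 6·13=78, U→A 7·16=112. Service 607; fixed 946; total 1553.
No other subset beats 903.

Open B only; minimum total cost 903.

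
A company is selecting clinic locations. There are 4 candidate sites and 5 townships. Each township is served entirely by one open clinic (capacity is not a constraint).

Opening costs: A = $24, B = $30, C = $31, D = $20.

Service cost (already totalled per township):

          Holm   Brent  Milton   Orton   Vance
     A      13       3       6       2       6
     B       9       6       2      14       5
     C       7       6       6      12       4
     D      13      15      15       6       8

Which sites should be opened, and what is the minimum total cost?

For any fixed open set, each township goes to its cheapest open site; total = fixed + service.
{A}: Holm→A 13, Brent→A 3, Milton→A 6, Orton→A 2, Vance→A 6. Service 30; fixed 24; total 54.
{B}: Holm→B 9, Brent→B 6, Milton→B 2, Orton→B 14, Vance→B 5. Service 36; fixed 30; total 66.
{C}: Holm→C 7, Brent→C 6, Milton→C 6, Orton→C 12, Vance→C 4. Service 35; fixed 31; total 66.
{A, B, C, D}: service 18 + fixed 105 = 123
(All 15 nonempty subsets were checked; A only is lowest.)

Open A only; minimum total cost 54.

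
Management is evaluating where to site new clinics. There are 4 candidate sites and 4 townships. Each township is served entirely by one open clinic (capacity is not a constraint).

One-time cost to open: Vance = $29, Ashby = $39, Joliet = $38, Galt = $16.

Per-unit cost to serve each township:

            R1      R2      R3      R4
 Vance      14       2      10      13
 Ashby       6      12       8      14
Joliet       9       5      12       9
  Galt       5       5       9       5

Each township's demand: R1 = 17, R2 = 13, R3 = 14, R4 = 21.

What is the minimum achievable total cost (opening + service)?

Minimum total cost: 387

For any fixed open set, each township goes to its cheapest open site; total = fixed + service.
{Vance, Galt}: R1→Galt 5·17=85, R2→Vance 2·13=26, R3→Galt 9·14=126, R4→Galt 5·21=105. Service 342; fixed 45; total 387.
{Galt}: service 381 + fixed 16 = 397
{Vance, Ashby, Galt}: service 328 + fixed 84 = 412
{Vance, Ashby, Joliet, Galt}: service 328 + fixed 122 = 450
No other subset beats 387.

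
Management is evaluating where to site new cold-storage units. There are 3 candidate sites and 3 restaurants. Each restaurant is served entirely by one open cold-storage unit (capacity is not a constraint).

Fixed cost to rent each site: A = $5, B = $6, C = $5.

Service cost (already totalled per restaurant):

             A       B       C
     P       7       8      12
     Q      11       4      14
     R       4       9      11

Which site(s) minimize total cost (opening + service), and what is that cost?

Open A and B; minimum total cost 26.

For any fixed open set, each restaurant goes to its cheapest open site; total = fixed + service.
{A, B}: P→A 7, Q→B 4, R→A 4. Service 15; fixed 11; total 26.
{A}: P→A 7, Q→A 11, R→A 4. Service 22; fixed 5; total 27.
{B}: service 21 + fixed 6 = 27
{A, B, C}: service 15 + fixed 16 = 31
No other subset beats 26.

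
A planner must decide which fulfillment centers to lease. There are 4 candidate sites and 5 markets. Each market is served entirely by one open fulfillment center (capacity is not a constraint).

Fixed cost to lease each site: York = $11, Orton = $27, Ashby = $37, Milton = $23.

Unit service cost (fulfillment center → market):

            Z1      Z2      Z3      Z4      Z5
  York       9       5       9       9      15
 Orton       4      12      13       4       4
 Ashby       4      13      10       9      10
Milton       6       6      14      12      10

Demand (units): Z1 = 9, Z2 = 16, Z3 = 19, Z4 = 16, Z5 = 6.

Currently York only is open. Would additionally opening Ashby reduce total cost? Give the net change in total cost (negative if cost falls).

Current service cost with {York}: 566.
Adding Ashby: each market re-picks its cheapest; new service cost 491, saving 75.
Extra fixed cost: 37. Net change = 37 − 75 = -38.
(Totals: 577 → 539.)

Yes — net change −38 (cost falls by 38).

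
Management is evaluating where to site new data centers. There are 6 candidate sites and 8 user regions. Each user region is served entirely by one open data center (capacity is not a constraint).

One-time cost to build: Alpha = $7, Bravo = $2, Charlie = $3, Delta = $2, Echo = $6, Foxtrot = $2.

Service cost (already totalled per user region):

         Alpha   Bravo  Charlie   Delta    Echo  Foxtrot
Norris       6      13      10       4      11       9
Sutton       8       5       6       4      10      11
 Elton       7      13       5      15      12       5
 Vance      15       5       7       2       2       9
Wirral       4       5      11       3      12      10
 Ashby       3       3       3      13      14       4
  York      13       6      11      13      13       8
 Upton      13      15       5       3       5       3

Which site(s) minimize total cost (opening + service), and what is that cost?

Open Bravo, Delta and Foxtrot; minimum total cost 36.

For any fixed open set, each user region goes to its cheapest open site; total = fixed + service.
{Bravo, Delta, Foxtrot}: Norris→Delta 4, Sutton→Delta 4, Elton→Foxtrot 5, Vance→Delta 2, Wirral→Delta 3, Ashby→Bravo 3, York→Bravo 6, Upton→Delta 3. Service 30; fixed 6; total 36.
{Bravo, Charlie, Delta}: Norris→Delta 4, Sutton→Delta 4, Elton→Charlie 5, Vance→Delta 2, Wirral→Delta 3, Ashby→Bravo 3, York→Bravo 6, Upton→Delta 3. Service 30; fixed 7; total 37.
{Delta, Foxtrot}: service 33 + fixed 4 = 37
{Alpha, Bravo, Charlie, Delta, Echo, Foxtrot}: service 30 + fixed 22 = 52
No other subset beats 36.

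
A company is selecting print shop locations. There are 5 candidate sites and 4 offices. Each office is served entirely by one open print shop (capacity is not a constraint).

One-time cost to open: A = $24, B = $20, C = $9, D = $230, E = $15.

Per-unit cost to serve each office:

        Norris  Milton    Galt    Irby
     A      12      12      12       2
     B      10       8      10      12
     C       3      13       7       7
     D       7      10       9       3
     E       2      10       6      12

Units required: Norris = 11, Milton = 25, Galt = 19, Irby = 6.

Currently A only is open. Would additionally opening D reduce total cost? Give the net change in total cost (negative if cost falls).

Current service cost with {A}: 672.
Adding D: each office re-picks its cheapest; new service cost 510, saving 162.
Extra fixed cost: 230. Net change = 230 − 162 = 68.
(Totals: 696 → 764.)

No — net change +68 (cost rises by 68).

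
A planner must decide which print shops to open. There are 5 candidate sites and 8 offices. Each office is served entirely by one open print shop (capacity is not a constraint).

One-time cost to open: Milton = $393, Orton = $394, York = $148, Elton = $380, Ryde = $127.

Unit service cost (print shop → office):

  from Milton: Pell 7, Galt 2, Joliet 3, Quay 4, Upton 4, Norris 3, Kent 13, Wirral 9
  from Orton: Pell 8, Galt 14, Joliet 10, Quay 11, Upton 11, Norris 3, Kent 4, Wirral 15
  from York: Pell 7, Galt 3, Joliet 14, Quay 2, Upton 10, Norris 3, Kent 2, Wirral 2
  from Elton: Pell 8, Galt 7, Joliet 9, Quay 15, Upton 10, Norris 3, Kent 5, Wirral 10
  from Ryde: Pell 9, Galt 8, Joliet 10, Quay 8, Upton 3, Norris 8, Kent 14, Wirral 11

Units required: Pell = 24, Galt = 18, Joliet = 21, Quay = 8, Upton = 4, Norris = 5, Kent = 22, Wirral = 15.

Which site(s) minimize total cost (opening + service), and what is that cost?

Open York only; minimum total cost 809.

For any fixed open set, each office goes to its cheapest open site; total = fixed + service.
{York}: Pell→York 7·24=168, Galt→York 3·18=54, Joliet→York 14·21=294, Quay→York 2·8=16, Upton→York 10·4=40, Norris→York 3·5=15, Kent→York 2·22=44, Wirral→York 2·15=30. Service 661; fixed 148; total 809.
{York, Ryde}: service 549 + fixed 275 = 824
{Milton, York}: service 388 + fixed 541 = 929
{Milton, Orton, York, Elton, Ryde}: service 384 + fixed 1442 = 1826
No other subset beats 809.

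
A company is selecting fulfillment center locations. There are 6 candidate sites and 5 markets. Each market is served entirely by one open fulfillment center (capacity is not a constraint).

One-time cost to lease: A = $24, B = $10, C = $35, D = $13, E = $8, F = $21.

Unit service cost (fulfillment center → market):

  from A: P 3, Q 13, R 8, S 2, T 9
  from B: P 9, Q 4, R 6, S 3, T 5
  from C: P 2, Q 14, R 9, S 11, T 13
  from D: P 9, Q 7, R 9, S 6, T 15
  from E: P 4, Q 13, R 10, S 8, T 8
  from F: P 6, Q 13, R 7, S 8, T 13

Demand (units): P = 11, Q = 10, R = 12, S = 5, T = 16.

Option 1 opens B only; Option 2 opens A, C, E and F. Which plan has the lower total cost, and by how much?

Option 1 is cheaper by 146.

Option 1: {B}: P→B 9·11=99, Q→B 4·10=40, R→B 6·12=72, S→B 3·5=15, T→B 5·16=80. Service 306; fixed 10; total 316.
Option 2: {A, C, E, F}: P→C 2·11=22, Q→A 13·10=130, R→F 7·12=84, S→A 2·5=10, T→E 8·16=128. Service 374; fixed 88; total 462.
Difference: |316 − 462| = 146.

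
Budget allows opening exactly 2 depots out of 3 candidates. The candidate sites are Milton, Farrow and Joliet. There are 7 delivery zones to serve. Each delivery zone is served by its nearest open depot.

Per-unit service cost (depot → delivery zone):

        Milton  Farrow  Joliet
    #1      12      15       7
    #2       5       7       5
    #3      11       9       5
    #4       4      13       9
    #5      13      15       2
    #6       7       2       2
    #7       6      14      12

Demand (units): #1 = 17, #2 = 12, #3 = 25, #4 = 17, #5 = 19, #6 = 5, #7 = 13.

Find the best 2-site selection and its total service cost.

With exactly 2 open, each delivery zone uses its cheapest among the chosen.
{Milton, Joliet}: #1→Joliet 7·17=119, #2→Milton 5·12=60, #3→Joliet 5·25=125, #4→Milton 4·17=68, #5→Joliet 2·19=38, #6→Joliet 2·5=10, #7→Milton 6·13=78. Service cost 498.
{Farrow, Joliet}: service cost 661
{Milton, Farrow}: service cost 892
Among all 3 size-2 choices, {Milton, Joliet} is lowest.

Choose Milton and Joliet; total service cost 498.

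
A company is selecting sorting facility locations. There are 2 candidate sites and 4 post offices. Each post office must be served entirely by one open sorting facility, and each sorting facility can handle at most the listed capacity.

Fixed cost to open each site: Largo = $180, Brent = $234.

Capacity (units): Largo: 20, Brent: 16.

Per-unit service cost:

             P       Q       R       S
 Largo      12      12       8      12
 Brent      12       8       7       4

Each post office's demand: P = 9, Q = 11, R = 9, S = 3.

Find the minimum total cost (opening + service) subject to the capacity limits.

Open {Largo, Brent}: P→Largo 12·9=108, Q→Brent 8·11=88, R→Largo 8·9=72, S→Brent 4·3=12.
Loads: Largo carries 18/20, Brent carries 14/16. Service 280; fixed 414; total 694.
Next best feasible plan costs 729.

Minimum total cost: 694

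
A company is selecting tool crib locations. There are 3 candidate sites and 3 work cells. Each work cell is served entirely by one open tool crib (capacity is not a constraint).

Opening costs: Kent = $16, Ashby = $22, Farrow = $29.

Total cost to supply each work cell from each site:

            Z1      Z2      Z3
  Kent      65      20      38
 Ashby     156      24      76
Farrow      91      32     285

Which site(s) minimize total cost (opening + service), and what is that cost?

Open Kent only; minimum total cost 139.

For any fixed open set, each work cell goes to its cheapest open site; total = fixed + service.
{Kent}: Z1→Kent 65, Z2→Kent 20, Z3→Kent 38. Service 123; fixed 16; total 139.
{Kent, Ashby}: service 123 + fixed 38 = 161
{Kent, Farrow}: Z1→Kent 65, Z2→Kent 20, Z3→Kent 38. Service 123; fixed 45; total 168.
{Kent, Ashby, Farrow}: service 123 + fixed 67 = 190
(All 7 nonempty subsets were checked; Kent only is lowest.)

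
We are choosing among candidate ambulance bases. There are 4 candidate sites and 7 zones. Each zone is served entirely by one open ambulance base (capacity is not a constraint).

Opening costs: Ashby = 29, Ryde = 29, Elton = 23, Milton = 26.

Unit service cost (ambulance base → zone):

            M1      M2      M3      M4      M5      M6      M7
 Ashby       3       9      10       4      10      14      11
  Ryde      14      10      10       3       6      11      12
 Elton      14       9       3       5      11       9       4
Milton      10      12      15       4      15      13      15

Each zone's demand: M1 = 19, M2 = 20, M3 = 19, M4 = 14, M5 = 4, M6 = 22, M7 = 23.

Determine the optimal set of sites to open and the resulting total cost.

For any fixed open set, each zone goes to its cheapest open site; total = fixed + service.
{Ashby, Ryde, Elton}: M1→Ashby 3·19=57, M2→Ashby 9·20=180, M3→Elton 3·19=57, M4→Ryde 3·14=42, M5→Ryde 6·4=24, M6→Elton 9·22=198, M7→Elton 4·23=92. Service 650; fixed 81; total 731.
{Ashby, Elton}: service 680 + fixed 52 = 732
{Ashby, Ryde, Elton, Milton}: service 650 + fixed 107 = 757
{Elton}: service 907 + fixed 23 = 930
No other subset beats 731.

Open Ashby, Ryde and Elton; minimum total cost 731.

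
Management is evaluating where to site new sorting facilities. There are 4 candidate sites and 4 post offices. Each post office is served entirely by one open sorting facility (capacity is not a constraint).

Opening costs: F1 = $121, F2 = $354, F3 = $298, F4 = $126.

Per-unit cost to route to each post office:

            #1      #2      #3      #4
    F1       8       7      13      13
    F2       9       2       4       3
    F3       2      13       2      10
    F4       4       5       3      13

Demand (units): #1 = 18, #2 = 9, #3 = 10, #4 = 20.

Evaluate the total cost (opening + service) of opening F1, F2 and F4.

Each post office is assigned to its cheapest site among the open ones.
{F1, F2, F4}: #1→F4 4·18=72, #2→F2 2·9=18, #3→F4 3·10=30, #4→F2 3·20=60. Service 180; fixed 601; total 781.

Total cost: 781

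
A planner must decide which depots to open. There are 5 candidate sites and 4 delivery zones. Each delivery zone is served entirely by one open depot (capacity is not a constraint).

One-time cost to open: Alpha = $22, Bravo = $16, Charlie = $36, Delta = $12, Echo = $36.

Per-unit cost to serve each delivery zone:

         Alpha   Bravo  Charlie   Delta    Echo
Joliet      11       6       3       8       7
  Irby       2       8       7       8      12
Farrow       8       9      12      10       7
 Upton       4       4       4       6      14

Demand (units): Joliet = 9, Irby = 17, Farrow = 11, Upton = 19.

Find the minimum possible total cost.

For any fixed open set, each delivery zone goes to its cheapest open site; total = fixed + service.
{Alpha, Charlie}: Joliet→Charlie 3·9=27, Irby→Alpha 2·17=34, Farrow→Alpha 8·11=88, Upton→Alpha 4·19=76. Service 225; fixed 58; total 283.
{Alpha, Bravo}: Joliet→Bravo 6·9=54, Irby→Alpha 2·17=34, Farrow→Alpha 8·11=88, Upton→Alpha 4·19=76. Service 252; fixed 38; total 290.
{Alpha, Charlie, Delta}: Joliet→Charlie 3·9=27, Irby→Alpha 2·17=34, Farrow→Alpha 8·11=88, Upton→Alpha 4·19=76. Service 225; fixed 70; total 295.
{Alpha, Bravo, Charlie, Delta, Echo}: service 214 + fixed 122 = 336
No other subset beats 283.

Minimum total cost: 283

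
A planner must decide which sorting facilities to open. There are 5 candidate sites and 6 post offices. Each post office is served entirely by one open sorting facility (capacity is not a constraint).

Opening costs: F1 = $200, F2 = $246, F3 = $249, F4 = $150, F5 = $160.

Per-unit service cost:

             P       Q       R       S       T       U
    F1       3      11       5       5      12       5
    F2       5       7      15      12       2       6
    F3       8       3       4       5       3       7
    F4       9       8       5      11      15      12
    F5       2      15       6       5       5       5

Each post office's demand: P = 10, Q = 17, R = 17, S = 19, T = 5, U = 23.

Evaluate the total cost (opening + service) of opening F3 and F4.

Each post office is assigned to its cheapest site among the open ones.
{F3, F4}: P→F3 8·10=80, Q→F3 3·17=51, R→F3 4·17=68, S→F3 5·19=95, T→F3 3·5=15, U→F3 7·23=161. Service 470; fixed 399; total 869.

Total cost: 869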